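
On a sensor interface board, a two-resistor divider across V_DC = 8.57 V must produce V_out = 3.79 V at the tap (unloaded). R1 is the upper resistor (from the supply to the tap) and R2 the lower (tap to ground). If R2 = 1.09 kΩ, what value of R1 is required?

R1 ≈ 1.37 kΩ

V_out/V_DC = R2/(R1+R2) = 0.4422.
So R1 = R2 · (V_DC/V_out − 1) = 1.09 × (8.57/3.79 − 1) = 1.09 × 1.261 = 1.375 kΩ.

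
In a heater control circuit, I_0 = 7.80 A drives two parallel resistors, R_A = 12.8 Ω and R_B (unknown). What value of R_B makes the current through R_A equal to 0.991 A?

In a two-way split, I_A/I_0 = R_B/(R_A + R_B).
With f = 0.1271, R_B = R_A · f/(1−f) = 12.8 × 0.1455 = 1.863 Ω.

R_B ≈ 1.86 Ω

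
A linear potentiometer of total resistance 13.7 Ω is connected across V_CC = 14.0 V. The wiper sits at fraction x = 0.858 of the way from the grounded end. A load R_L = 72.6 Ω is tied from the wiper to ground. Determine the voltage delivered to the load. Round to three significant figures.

V_out ≈ 11.7 V

Split the track: R_lower = x·R_p = 11.75 Ω, R_upper = (1−x)·R_p = 1.945 Ω.
R_L loads the lower segment: effective lower R = 10.12 Ω.
V_out = 14.0 × 10.12/(1.945 + 10.12) = 11.74 V.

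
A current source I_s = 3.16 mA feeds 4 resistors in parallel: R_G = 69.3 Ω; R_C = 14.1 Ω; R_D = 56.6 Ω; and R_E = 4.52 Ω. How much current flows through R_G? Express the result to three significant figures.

I ≈ 0.141 mA

ΣG = 1/69.3 + 1/14.1 + 1/56.6 + 1/4.52 = 0.3243.
Current divider: I(R_G) = I_s · G_k/ΣG = 3.16 × (0.01443/0.3243) = 3.16 × 0.04450 = 0.1406 mA.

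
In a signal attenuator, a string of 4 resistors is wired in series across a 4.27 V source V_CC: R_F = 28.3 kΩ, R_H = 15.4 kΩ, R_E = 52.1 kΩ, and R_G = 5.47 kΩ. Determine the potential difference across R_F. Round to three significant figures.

V ≈ 1.19 V

Series total: ΣR = 28.3 + 15.4 + 52.1 + 5.47 = 101.3 kΩ.
Voltage divider: V = V_CC · (28.30 / 101.3) = 4.27 × 0.2795 = 1.193 V.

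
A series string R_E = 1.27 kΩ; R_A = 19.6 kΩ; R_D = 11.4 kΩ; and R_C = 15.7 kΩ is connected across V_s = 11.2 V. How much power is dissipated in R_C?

P ≈ 0.856 mW

Series current I = V_s/ΣR = 11.2/47.97 = 0.2335 mA.
V(R_C) = I·R = 3.666 V; P = V·I = 3.666 × 0.2335 = 0.8558 mW.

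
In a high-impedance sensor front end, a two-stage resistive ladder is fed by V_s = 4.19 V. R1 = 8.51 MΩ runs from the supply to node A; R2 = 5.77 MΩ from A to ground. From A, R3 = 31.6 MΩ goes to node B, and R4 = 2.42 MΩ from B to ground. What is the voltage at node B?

V_B ≈ 0.109 V

The second stage (R3 + R4 = 34.02 MΩ) loads node A in parallel with R2.
R2 ‖ (R3+R4) = 4.933 MΩ.
V_A = 4.19 × 4.933/(8.51 + 4.933) = 1.538 V.
Then the unloaded second divider: V_B = V_A × R4/(R3+R4) = 1.538 × 0.07113 = 0.1094 V.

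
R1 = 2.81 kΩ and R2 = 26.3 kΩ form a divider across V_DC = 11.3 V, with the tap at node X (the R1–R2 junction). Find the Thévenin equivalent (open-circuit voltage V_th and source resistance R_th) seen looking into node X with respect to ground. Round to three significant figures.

V_th ≈ 10.2 V, R_th ≈ 2.54 kΩ

With X open, the divider is unloaded: V_th = 11.3 × 26.3/29.11 = 10.21 V.
With V_DC suppressed (replaced by a short), R_th = R1 ‖ R2 = (2.810 × 26.3)/(2.810 + 26.3) = 2.539 kΩ.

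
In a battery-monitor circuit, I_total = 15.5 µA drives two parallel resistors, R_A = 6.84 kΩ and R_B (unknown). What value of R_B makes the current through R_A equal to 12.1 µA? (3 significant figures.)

R_B ≈ 24.3 kΩ

The fraction through R_A equals R_B/(R_A+R_B).
With f = 0.7806, R_B = R_A · f/(1−f) = 6.84 × 3.559 = 24.34 kΩ.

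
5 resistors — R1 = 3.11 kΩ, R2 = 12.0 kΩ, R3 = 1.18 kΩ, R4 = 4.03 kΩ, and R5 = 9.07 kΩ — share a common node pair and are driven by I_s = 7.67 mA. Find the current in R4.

I ≈ 1.18 mA

ΣG = 1/3.11 + 1/12.0 + 1/1.18 + 1/4.03 + 1/9.07 = 1.611.
R4 takes the fraction G_k/ΣG = 0.2481/1.611 = 0.1541, so I = 7.67 × 0.1541 = 1.182 mA.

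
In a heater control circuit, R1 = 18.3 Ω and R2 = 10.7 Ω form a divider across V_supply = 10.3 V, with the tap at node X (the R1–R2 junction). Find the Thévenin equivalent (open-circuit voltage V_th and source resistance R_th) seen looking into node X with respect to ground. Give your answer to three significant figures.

V_th is the unloaded tap voltage: V_supply · R2/(R1+R2) = 10.3 × 0.3690 = 3.800 V.
Looking into X with the source shorted: R_th = R1·R2/(R1+R2) = 18.30 × 10.7/29.00 = 6.752 Ω.

V_th ≈ 3.80 V, R_th ≈ 6.75 Ω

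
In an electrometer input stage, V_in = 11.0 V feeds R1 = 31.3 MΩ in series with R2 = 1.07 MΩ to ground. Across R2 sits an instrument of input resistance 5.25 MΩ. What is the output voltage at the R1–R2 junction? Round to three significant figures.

The load sits in parallel with R2, giving an effective lower resistance R2' = R2·R_L/(R2+R_L) = 0.8888 MΩ.
Voltage divider with the loaded lower leg: V_out = 11.0 × 0.8888/(31.3 + 0.8888) = 11.0 × 0.02761 = 0.3037 V.
(Unloaded it would be 0.364 V; the load pulls it down.)

V_out ≈ 0.304 V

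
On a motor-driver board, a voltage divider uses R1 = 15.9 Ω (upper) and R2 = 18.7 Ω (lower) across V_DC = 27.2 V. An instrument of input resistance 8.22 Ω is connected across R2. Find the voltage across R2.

V_out ≈ 7.19 V

The load sits in parallel with R2, giving an effective lower resistance R2' = R2·R_L/(R2+R_L) = 5.710 Ω.
Voltage divider with the loaded lower leg: V_out = 27.2 × 5.710/(15.9 + 5.710) = 27.2 × 0.2642 = 7.187 V.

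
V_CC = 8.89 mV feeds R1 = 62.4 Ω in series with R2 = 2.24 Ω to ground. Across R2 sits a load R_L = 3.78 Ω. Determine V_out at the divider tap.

First combine the lower leg with the load: R2 ‖ R_L = 1.407 Ω.
Then V_out = V_CC · R2'/(R1 + R2') = 8.89 × 1.407/63.81 = 0.1960 mV.

V_out ≈ 0.196 mV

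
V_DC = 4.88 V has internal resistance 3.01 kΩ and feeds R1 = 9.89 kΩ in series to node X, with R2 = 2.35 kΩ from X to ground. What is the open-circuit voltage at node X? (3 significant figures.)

R1' = 3.01 + 9.89 = 12.90 kΩ (source resistance + R1).
Open-circuit (no load on X): V_th = V_DC · R2/(R1' + R2) = 4.88 × 2.35/(12.90 + 2.35) = 0.7520 V.

V_th ≈ 0.752 V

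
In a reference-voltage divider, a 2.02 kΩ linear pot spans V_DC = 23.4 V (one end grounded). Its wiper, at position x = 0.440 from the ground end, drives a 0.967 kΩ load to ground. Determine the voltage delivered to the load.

V_out ≈ 6.80 V

The pot divides into 1.131 kΩ above the wiper and 0.8888 kΩ below.
Lower segment in parallel with the load: 0.8888 ‖ 0.967 = 0.4631 kΩ.
Loaded-divider output: V_out = 23.4 × 0.2905 = 6.797 V.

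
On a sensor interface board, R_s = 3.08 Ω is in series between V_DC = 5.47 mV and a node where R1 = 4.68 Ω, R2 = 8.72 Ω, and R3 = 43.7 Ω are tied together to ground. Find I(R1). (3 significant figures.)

Parallel bank: R_p = 1/(1/4.68 + 1/8.72 + 1/43.7) = 2.847 Ω.
V_A = 5.47 × 2.847/5.927 = 2.628 mV.
I(R1) = V_A / R1 = 2.628/4.68 = 0.5614 mA.
(Check via current divider: I_total = 0.9229 mA; share G_k/ΣG = 0.6083 → same result.)

I ≈ 0.561 mA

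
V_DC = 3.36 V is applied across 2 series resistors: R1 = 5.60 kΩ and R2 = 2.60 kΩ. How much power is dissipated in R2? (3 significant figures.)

P ≈ 0.437 mW

ΣR = 8.200 kΩ → I = 3.36/8.200 = 0.4098 mA.
V(R2) = I·R = 1.065 V; P = V·I = 1.065 × 0.4098 = 0.4365 mW.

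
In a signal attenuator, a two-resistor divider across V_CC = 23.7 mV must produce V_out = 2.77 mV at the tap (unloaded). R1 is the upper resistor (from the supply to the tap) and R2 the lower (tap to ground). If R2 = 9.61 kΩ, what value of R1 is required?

Required fraction k = V_out/V_CC = 0.1169.
So R1 = R2 · (V_CC/V_out − 1) = 9.61 × (23.7/2.77 − 1) = 9.61 × 7.556 = 72.61 kΩ.

R1 ≈ 72.6 kΩ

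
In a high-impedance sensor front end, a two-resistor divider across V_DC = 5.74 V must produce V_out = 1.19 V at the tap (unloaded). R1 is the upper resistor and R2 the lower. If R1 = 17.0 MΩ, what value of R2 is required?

Required fraction k = V_out/V_DC = 0.2073.
So R2 = R1 · V_out/(V_DC − V_out) = 17.0 × 1.19/(5.74 − 1.19) = 17.0 × 0.2615 = 4.446 MΩ.

R2 ≈ 4.45 MΩ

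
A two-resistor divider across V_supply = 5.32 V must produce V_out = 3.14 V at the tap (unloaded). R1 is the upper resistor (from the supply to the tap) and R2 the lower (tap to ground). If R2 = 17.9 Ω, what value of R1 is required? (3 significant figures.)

V_out/V_supply = R2/(R1+R2) = 0.5902.
So R1 = R2 · (V_supply/V_out − 1) = 17.9 × (5.32/3.14 − 1) = 17.9 × 0.6943 = 12.43 Ω.

R1 ≈ 12.4 Ω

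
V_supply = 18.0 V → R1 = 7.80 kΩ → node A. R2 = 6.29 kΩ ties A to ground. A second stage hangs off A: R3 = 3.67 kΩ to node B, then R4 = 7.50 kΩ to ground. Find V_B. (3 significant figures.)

Node A sees R2 in parallel with the series input of stage 2, R3 + R4 = 11.17 kΩ.
R2 ‖ (R3+R4) = 4.024 kΩ.
V_A = 18.0 × 4.024/(7.80 + 4.024) = 6.126 V.
Then the unloaded second divider: V_B = V_A × R4/(R3+R4) = 6.126 × 0.6714 = 4.113 V.

V_B ≈ 4.11 V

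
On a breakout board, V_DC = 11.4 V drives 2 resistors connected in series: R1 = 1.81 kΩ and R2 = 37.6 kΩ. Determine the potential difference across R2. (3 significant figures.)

Series total: ΣR = 1.81 + 37.6 = 39.41 kΩ.
By the voltage-divider rule, V = 11.4 × 37.60/39.41 = 10.88 V.

V ≈ 10.9 V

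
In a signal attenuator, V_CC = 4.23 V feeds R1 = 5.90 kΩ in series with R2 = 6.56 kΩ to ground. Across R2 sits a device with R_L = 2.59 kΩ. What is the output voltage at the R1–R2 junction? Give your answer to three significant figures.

The load sits in parallel with R2, giving an effective lower resistance R2' = R2·R_L/(R2+R_L) = 1.857 kΩ.
Voltage divider with the loaded lower leg: V_out = 4.23 × 1.857/(5.90 + 1.857) = 4.23 × 0.2394 = 1.013 V.
(Unloaded it would be 2.23 V; the load pulls it down.)

V_out ≈ 1.01 V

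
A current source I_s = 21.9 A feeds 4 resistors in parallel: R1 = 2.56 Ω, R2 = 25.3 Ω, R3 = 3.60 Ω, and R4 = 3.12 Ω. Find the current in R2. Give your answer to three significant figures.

I ≈ 0.842 A

ΣG = 1/2.56 + 1/25.3 + 1/3.60 + 1/3.12 = 1.028.
Current divider: I(R2) = I_s · G_k/ΣG = 21.9 × (0.03953/1.028) = 21.9 × 0.03843 = 0.8417 A.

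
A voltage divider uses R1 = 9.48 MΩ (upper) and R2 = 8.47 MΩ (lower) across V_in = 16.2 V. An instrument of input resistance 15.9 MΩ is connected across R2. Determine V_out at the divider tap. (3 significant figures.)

R2 ‖ R_L = (8.47 × 15.9)/(8.47 + 15.9) = 5.526 MΩ.
Voltage divider with the loaded lower leg: V_out = 16.2 × 5.526/(9.48 + 5.526) = 16.2 × 0.3683 = 5.966 V.

V_out ≈ 5.97 V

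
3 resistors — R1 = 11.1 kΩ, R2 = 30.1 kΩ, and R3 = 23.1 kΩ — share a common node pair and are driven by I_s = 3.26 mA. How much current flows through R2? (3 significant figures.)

Total conductance ΣG = 1/11.1 + 1/30.1 + 1/23.1 = 0.1666 (units of 1/kΩ).
Current divider: I(R2) = I_s · G_k/ΣG = 3.26 × (0.03322/0.1666) = 3.26 × 0.1994 = 0.6501 mA.

I ≈ 0.650 mA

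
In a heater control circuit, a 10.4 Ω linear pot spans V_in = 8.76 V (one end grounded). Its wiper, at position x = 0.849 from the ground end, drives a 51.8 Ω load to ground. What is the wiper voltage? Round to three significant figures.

Lower segment x·R_p = 8.830 Ω; upper segment (1−x)·R_p = 1.570 Ω.
Lower segment in parallel with the load: 8.830 ‖ 51.8 = 7.544 Ω.
V_out = 8.76 × 7.544/(1.570 + 7.544) = 7.251 V.

V_out ≈ 7.25 V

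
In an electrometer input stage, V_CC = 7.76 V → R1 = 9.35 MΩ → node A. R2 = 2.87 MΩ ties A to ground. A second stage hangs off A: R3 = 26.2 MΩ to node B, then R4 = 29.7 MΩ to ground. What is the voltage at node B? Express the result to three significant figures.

V_B ≈ 0.932 V

Looking into the second stage from A: R3 + R4 = 55.90 MΩ appears in parallel with R2.
Effective lower resistance at A: R2 ‖ 55.90 = 2.730 MΩ.
First divider: V_A = V_CC · 2.730/(9.35 + 2.730) = 1.754 V.
Then the unloaded second divider: V_B = V_A × R4/(R3+R4) = 1.754 × 0.5313 = 0.9317 V.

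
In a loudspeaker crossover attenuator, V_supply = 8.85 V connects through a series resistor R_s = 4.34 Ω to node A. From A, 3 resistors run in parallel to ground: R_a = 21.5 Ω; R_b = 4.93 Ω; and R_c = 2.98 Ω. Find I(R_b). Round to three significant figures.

I ≈ 0.507 A

Parallel bank: R_p = 1/(1/21.5 + 1/4.93 + 1/2.98) = 1.710 Ω.
Node voltage V_A = V_supply · R_p/(R_s + R_p) = 8.85 × 0.2826 = 2.501 V.
Branch current I = V_A/R_b = 2.501/4.93 = 0.5073 A.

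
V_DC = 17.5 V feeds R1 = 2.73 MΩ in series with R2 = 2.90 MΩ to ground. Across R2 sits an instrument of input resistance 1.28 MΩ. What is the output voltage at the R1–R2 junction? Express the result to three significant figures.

R2 ‖ R_L = (2.90 × 1.28)/(2.90 + 1.28) = 0.8880 MΩ.
Now apply the divider: V_out = 17.5 × 0.2454 = 4.295 V.

V_out ≈ 4.30 V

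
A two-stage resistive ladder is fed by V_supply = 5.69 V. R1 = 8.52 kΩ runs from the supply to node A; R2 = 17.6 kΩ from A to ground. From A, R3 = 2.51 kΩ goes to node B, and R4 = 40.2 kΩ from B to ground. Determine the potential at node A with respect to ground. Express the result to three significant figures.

V_A ≈ 3.38 V

The second stage (R3 + R4 = 42.71 kΩ) loads node A in parallel with R2.
R2 ‖ (R3+R4) = 12.46 kΩ.
V_A = 5.69 × 12.46/(8.52 + 12.46) = 3.380 V.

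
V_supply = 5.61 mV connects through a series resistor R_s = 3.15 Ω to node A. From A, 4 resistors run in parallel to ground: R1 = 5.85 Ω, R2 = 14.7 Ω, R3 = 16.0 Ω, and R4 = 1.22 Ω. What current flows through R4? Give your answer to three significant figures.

I ≈ 1.01 mA

Combine the parallel branches: R_p = (1/5.85 + 1/14.7 + 1/16.0 + 1/1.22)⁻¹ = 0.8919 Ω.
V_A by voltage divider: V_A = 5.61 × 0.8919/(3.15 + 0.8919) = 1.238 mV.
I(R4) = V_A / R4 = 1.238/1.22 = 1.015 mA.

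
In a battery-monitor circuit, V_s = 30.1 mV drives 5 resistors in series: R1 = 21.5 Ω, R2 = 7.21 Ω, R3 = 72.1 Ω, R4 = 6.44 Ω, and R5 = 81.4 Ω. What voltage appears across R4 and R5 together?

Total series resistance ΣR = 21.5 + 7.21 + 72.1 + 6.44 + 81.4 = 188.7 Ω.
R_{R4..R5} = 6.44 + 81.4 = 87.84 Ω.
By the voltage-divider rule, V = 30.1 × 87.84/188.7 = 14.02 mV.

V ≈ 14.0 mV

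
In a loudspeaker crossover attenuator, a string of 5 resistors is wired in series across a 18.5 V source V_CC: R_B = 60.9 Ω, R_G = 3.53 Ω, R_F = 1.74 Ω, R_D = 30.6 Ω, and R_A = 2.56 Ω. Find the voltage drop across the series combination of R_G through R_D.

V ≈ 6.68 V

ΣR = 60.9 + 3.53 + 1.74 + 30.6 + 2.56 = 99.33 Ω.
R_{R_G..R_D} = 3.53 + 1.74 + 30.6 = 35.87 Ω.
Voltage divider: V = V_CC · (35.87 / 99.33) = 18.5 × 0.3611 = 6.681 V.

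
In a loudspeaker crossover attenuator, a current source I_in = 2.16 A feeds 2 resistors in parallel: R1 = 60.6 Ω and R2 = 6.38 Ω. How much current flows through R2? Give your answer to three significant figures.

I ≈ 1.95 A

Two-branch current divider: I_k = I_in · R_other/(R_1 + R_2).
I(R2) = 2.16 × 60.6/(60.6 + 6.38) = 2.16 × 0.9047 = 1.954 A.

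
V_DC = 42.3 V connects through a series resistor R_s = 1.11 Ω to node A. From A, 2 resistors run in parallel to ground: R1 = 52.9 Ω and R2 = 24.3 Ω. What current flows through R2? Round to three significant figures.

I ≈ 1.63 A

Combine the parallel branches: R_p = (1/52.9 + 1/24.3)⁻¹ = 16.65 Ω.
V_A by voltage divider: V_A = 42.3 × 16.65/(1.11 + 16.65) = 39.66 V.
Branch current I = V_A/R2 = 39.66/24.3 = 1.632 A.
(Check via current divider: I_total = 2.382 A; share G_k/ΣG = 0.6852 → same result.)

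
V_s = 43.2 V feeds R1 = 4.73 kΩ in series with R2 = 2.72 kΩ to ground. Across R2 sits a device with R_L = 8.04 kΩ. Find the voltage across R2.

V_out ≈ 13.0 V

R2 ‖ R_L = (2.72 × 8.04)/(2.72 + 8.04) = 2.032 kΩ.
Now apply the divider: V_out = 43.2 × 0.3005 = 12.98 V.
(Unloaded it would be 15.8 V; the load pulls it down.)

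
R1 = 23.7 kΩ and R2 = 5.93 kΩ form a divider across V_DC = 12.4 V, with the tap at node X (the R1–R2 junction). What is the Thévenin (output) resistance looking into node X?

Zeroing V_DC shorts the top of R1 to ground, so R_th = R1 ‖ R2 = 4.743 kΩ.

R_th ≈ 4.74 kΩ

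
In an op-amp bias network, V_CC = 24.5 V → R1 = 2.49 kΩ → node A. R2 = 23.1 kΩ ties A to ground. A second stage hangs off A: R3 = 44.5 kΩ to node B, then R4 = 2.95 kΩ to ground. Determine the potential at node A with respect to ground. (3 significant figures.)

V_A ≈ 21.1 V

The second stage (R3 + R4 = 47.45 kΩ) loads node A in parallel with R2.
R2 ‖ (R3+R4) = 15.54 kΩ.
V_A = 24.5 × 15.54/(2.49 + 15.54) = 21.12 V.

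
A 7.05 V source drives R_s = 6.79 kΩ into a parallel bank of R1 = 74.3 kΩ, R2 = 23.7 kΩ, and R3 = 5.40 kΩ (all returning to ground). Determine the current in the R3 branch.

Combine the parallel branches: R_p = (1/74.3 + 1/23.7 + 1/5.40)⁻¹ = 4.152 kΩ.
V_A = 7.05 × 4.152/10.94 = 2.675 V.
I(R3) = V_A / R3 = 2.675/5.40 = 0.4954 mA.

I ≈ 0.495 mA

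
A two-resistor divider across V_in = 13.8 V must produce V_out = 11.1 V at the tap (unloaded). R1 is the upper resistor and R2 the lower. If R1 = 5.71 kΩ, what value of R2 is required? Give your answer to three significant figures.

V_out/V_in = R2/(R1+R2) = 0.8043.
R2 = R1 · 0.8043/(1 − 0.8043) = 23.47 kΩ.

R2 ≈ 23.5 kΩ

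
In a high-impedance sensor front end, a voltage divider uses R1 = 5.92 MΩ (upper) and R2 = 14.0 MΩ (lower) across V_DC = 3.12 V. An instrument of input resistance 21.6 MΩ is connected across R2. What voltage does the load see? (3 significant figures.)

R2 ‖ R_L = (14.0 × 21.6)/(14.0 + 21.6) = 8.494 MΩ.
Voltage divider with the loaded lower leg: V_out = 3.12 × 8.494/(5.92 + 8.494) = 3.12 × 0.5893 = 1.839 V.

V_out ≈ 1.84 V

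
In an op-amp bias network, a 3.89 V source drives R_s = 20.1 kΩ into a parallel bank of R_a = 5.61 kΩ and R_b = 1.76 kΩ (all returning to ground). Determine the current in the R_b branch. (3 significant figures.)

I ≈ 0.138 mA

Equivalent of the parallel group: R_p = 1.340 kΩ.
Node voltage V_A = V_supply · R_p/(R_s + R_p) = 3.89 × 0.06249 = 0.2431 V.
Branch current I = V_A/R_b = 0.2431/1.76 = 0.1381 mA.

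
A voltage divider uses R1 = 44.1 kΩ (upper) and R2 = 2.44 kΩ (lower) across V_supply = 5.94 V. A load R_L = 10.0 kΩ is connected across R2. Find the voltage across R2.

First combine the lower leg with the load: R2 ‖ R_L = 1.961 kΩ.
Now apply the divider: V_out = 5.94 × 0.04258 = 0.2529 V.

V_out ≈ 0.253 V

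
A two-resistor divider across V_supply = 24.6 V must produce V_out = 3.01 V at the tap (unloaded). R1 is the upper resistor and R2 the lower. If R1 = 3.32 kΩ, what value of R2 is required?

Required fraction k = V_out/V_supply = 0.1224.
R2 = R1 · 0.1224/(1 − 0.1224) = 0.4629 kΩ.

R2 ≈ 0.463 kΩ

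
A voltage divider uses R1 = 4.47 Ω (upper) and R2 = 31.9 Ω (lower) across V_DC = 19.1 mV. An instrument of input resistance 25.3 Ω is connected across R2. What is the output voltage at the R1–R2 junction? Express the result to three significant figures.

The load sits in parallel with R2, giving an effective lower resistance R2' = R2·R_L/(R2+R_L) = 14.11 Ω.
Now apply the divider: V_out = 19.1 × 0.7594 = 14.50 mV.

V_out ≈ 14.5 mV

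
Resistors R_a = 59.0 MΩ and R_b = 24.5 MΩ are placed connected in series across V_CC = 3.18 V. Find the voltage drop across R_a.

ΣR = 59.0 + 24.5 = 83.50 MΩ.
V = V_CC · R/ΣR = 3.18 × 0.7066 = 2.247 V.

V ≈ 2.25 V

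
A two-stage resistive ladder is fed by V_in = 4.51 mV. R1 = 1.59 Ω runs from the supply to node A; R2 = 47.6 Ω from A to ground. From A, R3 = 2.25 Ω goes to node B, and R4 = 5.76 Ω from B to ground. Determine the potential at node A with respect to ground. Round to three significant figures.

V_A ≈ 3.66 mV

Looking into the second stage from A: R3 + R4 = 8.010 Ω appears in parallel with R2.
Effective lower resistance at A: R2 ‖ 8.010 = 6.856 Ω.
V_A = 4.51 × 6.856/(1.59 + 6.856) = 3.661 mV.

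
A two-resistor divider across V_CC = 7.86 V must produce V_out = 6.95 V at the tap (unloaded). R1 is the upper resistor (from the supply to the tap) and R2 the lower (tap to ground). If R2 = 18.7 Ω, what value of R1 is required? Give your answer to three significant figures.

Required fraction k = V_out/V_CC = 0.8842.
So R1 = R2 · (V_CC/V_out − 1) = 18.7 × (7.86/6.95 − 1) = 18.7 × 0.1309 = 2.448 Ω.

R1 ≈ 2.45 Ω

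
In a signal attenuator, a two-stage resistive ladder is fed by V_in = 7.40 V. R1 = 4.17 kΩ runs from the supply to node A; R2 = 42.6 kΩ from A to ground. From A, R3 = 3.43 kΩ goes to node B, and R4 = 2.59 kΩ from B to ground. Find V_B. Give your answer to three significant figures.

V_B ≈ 1.78 V

Looking into the second stage from A: R3 + R4 = 6.020 kΩ appears in parallel with R2.
Effective lower resistance at A: R2 ‖ 6.020 = 5.275 kΩ.
First divider: V_A = V_in · 5.275/(4.17 + 5.275) = 4.133 V.
V_B = V_A × 0.4302 = 1.778 V.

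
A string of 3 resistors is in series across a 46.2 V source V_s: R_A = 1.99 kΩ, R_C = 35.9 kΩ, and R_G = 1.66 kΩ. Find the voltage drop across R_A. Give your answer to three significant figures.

V ≈ 2.32 V

ΣR = 1.99 + 35.9 + 1.66 = 39.55 kΩ.
Voltage divider: V = V_s · (1.990 / 39.55) = 46.2 × 0.05032 = 2.325 V.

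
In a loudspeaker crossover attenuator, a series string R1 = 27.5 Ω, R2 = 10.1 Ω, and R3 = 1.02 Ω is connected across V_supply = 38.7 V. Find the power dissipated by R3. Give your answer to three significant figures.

Series current I = V_supply/ΣR = 38.7/38.62 = 1.002 A.
P = I²R = 1.004 × 1.02 = 1.024 W.

P ≈ 1.02 W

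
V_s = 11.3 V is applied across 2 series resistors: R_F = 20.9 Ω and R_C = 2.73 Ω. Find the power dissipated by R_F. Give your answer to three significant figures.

P ≈ 4.78 W

The common current is I = 11.3/23.63 = 0.4782 A.
P = I²R = 0.2287 × 20.9 = 4.779 W.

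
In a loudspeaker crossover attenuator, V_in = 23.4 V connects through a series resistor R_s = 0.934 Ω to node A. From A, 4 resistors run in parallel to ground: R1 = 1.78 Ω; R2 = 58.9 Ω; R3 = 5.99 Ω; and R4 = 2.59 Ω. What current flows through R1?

I ≈ 6.39 A

Parallel bank: R_p = 1/(1/1.78 + 1/58.9 + 1/5.99 + 1/2.59) = 0.8835 Ω.
V_A by voltage divider: V_A = 23.4 × 0.8835/(0.934 + 0.8835) = 11.38 V.
Branch current I = V_A/R1 = 11.38/1.78 = 6.391 A.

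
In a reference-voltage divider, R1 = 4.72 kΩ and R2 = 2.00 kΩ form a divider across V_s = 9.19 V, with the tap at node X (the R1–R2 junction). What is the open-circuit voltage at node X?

V_th ≈ 2.74 V

With X open, the divider is unloaded: V_th = 9.19 × 2.00/6.720 = 2.735 V.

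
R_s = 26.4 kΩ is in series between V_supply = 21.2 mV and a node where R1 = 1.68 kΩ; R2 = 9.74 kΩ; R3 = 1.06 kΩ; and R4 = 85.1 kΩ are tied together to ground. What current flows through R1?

Parallel bank: R_p = 1/(1/1.68 + 1/9.74 + 1/1.06 + 1/85.1) = 0.6049 kΩ.
V_A = 21.2 × 0.6049/27.00 = 0.4749 mV.
Branch current I = V_A/R1 = 0.4749/1.68 = 0.2827 µA.
(Equivalently: I_total = 0.7850 µA, then current-divider fraction G_k/ΣG = 0.3601.)

I ≈ 0.283 µA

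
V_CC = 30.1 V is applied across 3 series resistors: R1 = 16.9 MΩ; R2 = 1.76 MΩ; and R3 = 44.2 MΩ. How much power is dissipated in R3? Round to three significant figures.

ΣR = 62.86 MΩ → I = 30.1/62.86 = 0.4788 µA.
V(R3) = I·R = 21.16 V; P = V·I = 21.16 × 0.4788 = 10.13 µW.

P ≈ 10.1 µW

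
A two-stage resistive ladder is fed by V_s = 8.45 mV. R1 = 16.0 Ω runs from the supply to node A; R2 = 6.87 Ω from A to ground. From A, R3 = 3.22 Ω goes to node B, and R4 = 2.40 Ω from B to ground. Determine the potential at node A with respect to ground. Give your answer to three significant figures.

The second stage (R3 + R4 = 5.620 Ω) loads node A in parallel with R2.
Effective lower resistance at A: R2 ‖ 5.620 = 3.091 Ω.
V_A = 8.45 × 3.091/(16.0 + 3.091) = 1.368 mV.

V_A ≈ 1.37 mV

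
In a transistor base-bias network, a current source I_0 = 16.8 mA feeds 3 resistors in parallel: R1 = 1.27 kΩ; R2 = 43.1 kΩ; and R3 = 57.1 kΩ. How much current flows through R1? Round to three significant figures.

ΣG = 1/1.27 + 1/43.1 + 1/57.1 = 0.8281.
Current divider: I(R1) = I_0 · G_k/ΣG = 16.8 × (0.7874/0.8281) = 16.8 × 0.9508 = 15.97 mA.

I ≈ 16.0 mA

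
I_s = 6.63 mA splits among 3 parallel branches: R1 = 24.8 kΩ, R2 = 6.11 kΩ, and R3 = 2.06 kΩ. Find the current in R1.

ΣG = 1/24.8 + 1/6.11 + 1/2.06 = 0.6894.
R1 takes the fraction G_k/ΣG = 0.04032/0.6894 = 0.05849, so I = 6.63 × 0.05849 = 0.3878 mA.

I ≈ 0.388 mA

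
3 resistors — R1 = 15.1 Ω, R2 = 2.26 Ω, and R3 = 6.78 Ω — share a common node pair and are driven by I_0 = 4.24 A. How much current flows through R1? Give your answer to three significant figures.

I ≈ 0.428 A

Total conductance ΣG = 1/15.1 + 1/2.26 + 1/6.78 = 0.6562 (units of 1/Ω).
R1 takes the fraction G_k/ΣG = 0.06623/0.6562 = 0.1009, so I = 4.24 × 0.1009 = 0.4279 A.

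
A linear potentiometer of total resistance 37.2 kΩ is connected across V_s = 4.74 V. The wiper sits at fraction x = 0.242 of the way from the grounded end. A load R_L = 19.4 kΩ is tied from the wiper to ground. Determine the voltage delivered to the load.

The pot divides into 28.20 kΩ above the wiper and 9.002 kΩ below.
R_L loads the lower segment: effective lower R = 6.149 kΩ.
Then V_out = V_s · 6.149/(28.20 + 6.149) = 0.8486 V.

V_out ≈ 0.849 V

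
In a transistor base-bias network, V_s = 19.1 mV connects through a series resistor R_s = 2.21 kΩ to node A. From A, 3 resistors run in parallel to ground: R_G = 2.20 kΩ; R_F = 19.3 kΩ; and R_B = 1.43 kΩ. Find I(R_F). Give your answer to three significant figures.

I ≈ 0.270 µA

Combine the parallel branches: R_p = (1/2.20 + 1/19.3 + 1/1.43)⁻¹ = 0.8294 kΩ.
V_A by voltage divider: V_A = 19.1 × 0.8294/(2.21 + 0.8294) = 5.212 mV.
I(R_F) = V_A / R_F = 5.212/19.3 = 0.2701 µA.
(Equivalently: I_total = 6.284 µA, then current-divider fraction G_k/ΣG = 0.04298.)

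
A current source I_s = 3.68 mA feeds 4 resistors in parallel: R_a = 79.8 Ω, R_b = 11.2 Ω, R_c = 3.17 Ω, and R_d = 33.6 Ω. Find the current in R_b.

I ≈ 0.735 mA

ΣG = 1/79.8 + 1/11.2 + 1/3.17 + 1/33.6 = 0.4470.
By the current-divider rule, I = I_s · G_k/ΣG = 3.68 × 0.1997 = 0.7350 mA.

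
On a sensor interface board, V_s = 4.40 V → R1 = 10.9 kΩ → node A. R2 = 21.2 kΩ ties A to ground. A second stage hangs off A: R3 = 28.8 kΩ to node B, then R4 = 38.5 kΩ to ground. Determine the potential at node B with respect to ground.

Node A sees R2 in parallel with the series input of stage 2, R3 + R4 = 67.30 kΩ.
R2 ‖ (R3+R4) = 16.12 kΩ.
V_A = 4.40 × 16.12/(10.9 + 16.12) = 2.625 V.
Then the unloaded second divider: V_B = V_A × R4/(R3+R4) = 2.625 × 0.5721 = 1.502 V.

V_B ≈ 1.50 V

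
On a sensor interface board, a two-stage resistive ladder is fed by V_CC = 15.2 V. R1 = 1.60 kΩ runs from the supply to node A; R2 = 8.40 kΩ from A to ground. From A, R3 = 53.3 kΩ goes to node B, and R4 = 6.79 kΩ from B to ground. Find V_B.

Node A sees R2 in parallel with the series input of stage 2, R3 + R4 = 60.09 kΩ.
R2 ‖ (R3+R4) = 7.370 kΩ.
V_A = 15.2 × 7.370/(1.60 + 7.370) = 12.49 V.
V_B = V_A × 0.1130 = 1.411 V.

V_B ≈ 1.41 V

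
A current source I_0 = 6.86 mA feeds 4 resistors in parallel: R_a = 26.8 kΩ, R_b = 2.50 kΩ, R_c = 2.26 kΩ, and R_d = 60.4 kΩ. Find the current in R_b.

I ≈ 3.06 mA

Conductances: ΣG = 1/26.8 + 1/2.50 + 1/2.26 + 1/60.4 = 0.8963 (1/kΩ).
By the current-divider rule, I = I_0 · G_k/ΣG = 6.86 × 0.4463 = 3.061 mA.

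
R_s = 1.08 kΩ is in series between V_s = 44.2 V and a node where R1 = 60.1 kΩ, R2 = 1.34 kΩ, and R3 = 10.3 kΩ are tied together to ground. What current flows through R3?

I ≈ 2.22 mA

Parallel bank: R_p = 1/(1/60.1 + 1/1.34 + 1/10.3) = 1.163 kΩ.
Node voltage V_A = V_s · R_p/(R_s + R_p) = 44.2 × 0.5185 = 22.92 V.
Branch current I = V_A/R3 = 22.92/10.3 = 2.225 mA.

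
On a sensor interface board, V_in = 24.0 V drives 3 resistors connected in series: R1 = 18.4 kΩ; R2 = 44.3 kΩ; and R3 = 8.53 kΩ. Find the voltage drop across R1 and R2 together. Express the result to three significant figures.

Series total: ΣR = 18.4 + 44.3 + 8.53 = 71.23 kΩ.
R_{R1..R2} = 18.4 + 44.3 = 62.70 kΩ.
Voltage divider: V = V_in · (62.70 / 71.23) = 24.0 × 0.8802 = 21.13 V.

V ≈ 21.1 V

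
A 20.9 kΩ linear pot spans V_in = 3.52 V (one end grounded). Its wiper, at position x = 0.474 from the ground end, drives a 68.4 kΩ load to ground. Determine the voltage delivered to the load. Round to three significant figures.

V_out ≈ 1.55 V

Lower segment x·R_p = 9.907 kΩ; upper segment (1−x)·R_p = 10.99 kΩ.
(x·R_p) ‖ R_L = 8.653 kΩ.
Then V_out = V_in · 8.653/(10.99 + 8.653) = 1.550 V.
(Unloaded: V_out = x·V_in = 1.67 V.)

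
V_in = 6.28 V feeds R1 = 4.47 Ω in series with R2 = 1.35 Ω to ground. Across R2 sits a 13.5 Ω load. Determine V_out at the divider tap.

The load sits in parallel with R2, giving an effective lower resistance R2' = R2·R_L/(R2+R_L) = 1.227 Ω.
Voltage divider with the loaded lower leg: V_out = 6.28 × 1.227/(4.47 + 1.227) = 6.28 × 0.2154 = 1.353 V.

V_out ≈ 1.35 V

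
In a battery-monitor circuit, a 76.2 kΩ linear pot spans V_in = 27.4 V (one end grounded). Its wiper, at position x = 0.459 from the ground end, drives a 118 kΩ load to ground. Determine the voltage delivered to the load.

The pot divides into 41.22 kΩ above the wiper and 34.98 kΩ below.
(x·R_p) ‖ R_L = 26.98 kΩ.
Then V_out = V_in · 26.98/(41.22 + 26.98) = 10.84 V.

V_out ≈ 10.8 V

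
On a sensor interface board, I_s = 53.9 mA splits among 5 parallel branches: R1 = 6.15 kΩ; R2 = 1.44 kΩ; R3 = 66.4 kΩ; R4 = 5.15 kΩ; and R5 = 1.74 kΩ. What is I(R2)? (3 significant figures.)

ΣG = 1/6.15 + 1/1.44 + 1/66.4 + 1/5.15 + 1/1.74 = 1.641.
R2 takes the fraction G_k/ΣG = 0.6944/1.641 = 0.4232, so I = 53.9 × 0.4232 = 22.81 mA.

I ≈ 22.8 mA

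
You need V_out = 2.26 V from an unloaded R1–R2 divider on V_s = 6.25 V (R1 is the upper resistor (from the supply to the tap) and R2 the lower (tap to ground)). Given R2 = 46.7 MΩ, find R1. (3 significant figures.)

The divider ratio is R2/(R1+R2) = 2.26/6.25 = 0.3616.
So R1 = R2 · (V_s/V_out − 1) = 46.7 × (6.25/2.26 − 1) = 46.7 × 1.765 = 82.45 MΩ.

R1 ≈ 82.4 MΩ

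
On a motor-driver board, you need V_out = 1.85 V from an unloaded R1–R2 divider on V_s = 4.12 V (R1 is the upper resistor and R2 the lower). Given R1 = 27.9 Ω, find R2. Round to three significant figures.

R2 ≈ 22.7 Ω

Required fraction k = V_out/V_s = 0.4490.
So R2 = R1 · V_out/(V_s − V_out) = 27.9 × 1.85/(4.12 − 1.85) = 27.9 × 0.8150 = 22.74 Ω.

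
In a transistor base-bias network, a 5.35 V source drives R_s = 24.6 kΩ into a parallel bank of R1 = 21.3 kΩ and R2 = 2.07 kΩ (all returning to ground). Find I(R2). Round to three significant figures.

I ≈ 0.184 mA

Combine the parallel branches: R_p = (1/21.3 + 1/2.07)⁻¹ = 1.887 kΩ.
V_A = 5.35 × 1.887/26.49 = 0.3811 V.
Branch current I = V_A/R2 = 0.3811/2.07 = 0.1841 mA.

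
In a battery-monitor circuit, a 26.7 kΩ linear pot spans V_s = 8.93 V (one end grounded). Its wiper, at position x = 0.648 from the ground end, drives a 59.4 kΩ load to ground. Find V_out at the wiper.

V_out ≈ 5.25 V

Lower segment x·R_p = 17.30 kΩ; upper segment (1−x)·R_p = 9.398 kΩ.
Lower segment in parallel with the load: 17.30 ‖ 59.4 = 13.40 kΩ.
V_out = 8.93 × 13.40/(9.398 + 13.40) = 5.249 V.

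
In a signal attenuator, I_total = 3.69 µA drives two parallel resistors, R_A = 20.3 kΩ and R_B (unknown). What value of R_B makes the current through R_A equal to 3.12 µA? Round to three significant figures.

The fraction through R_A equals R_B/(R_A+R_B).
3.12/3.69 = R_B/(R_A + R_B) → R_B = R_A · (0.8455)/(1 − 0.8455) = 20.3 × 5.474 = 111.1 kΩ.

R_B ≈ 111 kΩ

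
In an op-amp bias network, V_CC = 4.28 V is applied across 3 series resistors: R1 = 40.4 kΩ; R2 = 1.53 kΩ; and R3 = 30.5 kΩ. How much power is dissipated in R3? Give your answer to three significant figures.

ΣR = 72.43 kΩ → I = 4.28/72.43 = 0.05909 mA.
V(R3) = I·R = 1.802 V; P = V·I = 1.802 × 0.05909 = 0.1065 mW.

P ≈ 0.107 mW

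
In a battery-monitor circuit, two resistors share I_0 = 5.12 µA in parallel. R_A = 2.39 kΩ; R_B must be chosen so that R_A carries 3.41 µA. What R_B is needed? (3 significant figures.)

R_B ≈ 4.77 kΩ

In a two-way split, I_A/I_0 = R_B/(R_A + R_B).
With f = 0.6660, R_B = R_A · f/(1−f) = 2.39 × 1.994 = 4.766 kΩ.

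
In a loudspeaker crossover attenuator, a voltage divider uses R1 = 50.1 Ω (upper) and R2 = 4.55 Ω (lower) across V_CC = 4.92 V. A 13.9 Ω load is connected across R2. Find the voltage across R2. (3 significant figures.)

V_out ≈ 0.315 V

First combine the lower leg with the load: R2 ‖ R_L = 3.428 Ω.
Now apply the divider: V_out = 4.92 × 0.06404 = 0.3151 V.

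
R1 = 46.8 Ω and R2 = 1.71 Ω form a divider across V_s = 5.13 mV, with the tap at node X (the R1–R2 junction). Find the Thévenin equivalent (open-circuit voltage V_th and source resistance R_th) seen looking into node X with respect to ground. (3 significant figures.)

V_th ≈ 0.181 mV, R_th ≈ 1.65 Ω

With X open, the divider is unloaded: V_th = 5.13 × 1.71/48.51 = 0.1808 mV.
Zeroing V_s shorts the top of R1 to ground, so R_th = R1 ‖ R2 = 1.650 Ω.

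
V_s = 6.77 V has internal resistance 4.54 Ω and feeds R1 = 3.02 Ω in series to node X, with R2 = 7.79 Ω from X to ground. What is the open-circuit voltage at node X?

V_th ≈ 3.44 V

R1' = 4.54 + 3.02 = 7.560 Ω (source resistance + R1).
Open-circuit (no load on X): V_th = V_s · R2/(R1' + R2) = 6.77 × 7.79/(7.560 + 7.79) = 3.436 V.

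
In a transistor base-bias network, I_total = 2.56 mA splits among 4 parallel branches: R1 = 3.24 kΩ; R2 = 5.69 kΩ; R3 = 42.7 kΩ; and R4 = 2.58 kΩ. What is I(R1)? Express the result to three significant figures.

I ≈ 0.882 mA

Total conductance ΣG = 1/3.24 + 1/5.69 + 1/42.7 + 1/2.58 = 0.8954 (units of 1/kΩ).
By the current-divider rule, I = I_total · G_k/ΣG = 2.56 × 0.3447 = 0.8824 mA.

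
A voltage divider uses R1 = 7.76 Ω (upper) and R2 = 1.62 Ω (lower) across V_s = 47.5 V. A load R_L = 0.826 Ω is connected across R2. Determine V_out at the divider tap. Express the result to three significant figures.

R2 ‖ R_L = (1.62 × 0.826)/(1.62 + 0.826) = 0.5471 Ω.
Voltage divider with the loaded lower leg: V_out = 47.5 × 0.5471/(7.76 + 0.5471) = 47.5 × 0.06586 = 3.128 V.

V_out ≈ 3.13 V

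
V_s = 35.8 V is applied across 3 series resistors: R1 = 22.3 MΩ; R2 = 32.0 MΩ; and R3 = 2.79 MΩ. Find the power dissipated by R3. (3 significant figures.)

Series current I = V_s/ΣR = 35.8/57.09 = 0.6271 µA.
P(R3) = I²·R3 = (0.6271)² × 2.79 = 1.097 µW.

P ≈ 1.10 µW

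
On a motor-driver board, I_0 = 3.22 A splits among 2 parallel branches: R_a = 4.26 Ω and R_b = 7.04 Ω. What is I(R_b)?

I ≈ 1.21 A

For two parallel branches, I_k = I_0 · (other R)/(sum of R).
So I = 3.22 × 4.26/11.30 = 1.214 A.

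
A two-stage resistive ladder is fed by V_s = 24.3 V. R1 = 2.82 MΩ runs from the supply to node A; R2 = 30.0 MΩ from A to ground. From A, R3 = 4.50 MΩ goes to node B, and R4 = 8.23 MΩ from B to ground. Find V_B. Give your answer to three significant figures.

Node A sees R2 in parallel with the series input of stage 2, R3 + R4 = 12.73 MΩ.
R2 ‖ (R3+R4) = 8.938 MΩ.
So V_A = 24.3 × 0.7602 = 18.47 V.
V_B = V_A × 0.6465 = 11.94 V.

V_B ≈ 11.9 V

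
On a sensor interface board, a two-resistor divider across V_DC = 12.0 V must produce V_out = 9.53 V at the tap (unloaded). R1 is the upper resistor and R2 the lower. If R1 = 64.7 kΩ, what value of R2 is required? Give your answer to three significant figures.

R2 ≈ 250 kΩ

V_out/V_DC = R2/(R1+R2) = 0.7942.
Rearranging, R2 = R1·k/(1−k) = 64.7 × 3.858 = 249.6 kΩ.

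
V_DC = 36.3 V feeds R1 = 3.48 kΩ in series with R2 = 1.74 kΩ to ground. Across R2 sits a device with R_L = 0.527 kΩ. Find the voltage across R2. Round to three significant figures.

First combine the lower leg with the load: R2 ‖ R_L = 0.4045 kΩ.
Voltage divider with the loaded lower leg: V_out = 36.3 × 0.4045/(3.48 + 0.4045) = 36.3 × 0.1041 = 3.780 V.

V_out ≈ 3.78 V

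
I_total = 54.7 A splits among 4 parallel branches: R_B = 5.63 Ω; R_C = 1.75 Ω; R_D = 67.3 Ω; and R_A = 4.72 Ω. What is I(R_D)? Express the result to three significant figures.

I ≈ 0.833 A

Total conductance ΣG = 1/5.63 + 1/1.75 + 1/67.3 + 1/4.72 = 0.9758 (units of 1/Ω).
R_D takes the fraction G_k/ΣG = 0.01486/0.9758 = 0.01523, so I = 54.7 × 0.01523 = 0.8330 A.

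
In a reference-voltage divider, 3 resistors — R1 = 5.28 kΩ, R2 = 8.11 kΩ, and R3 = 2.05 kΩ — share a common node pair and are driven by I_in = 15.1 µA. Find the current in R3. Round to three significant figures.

Total conductance ΣG = 1/5.28 + 1/8.11 + 1/2.05 = 0.8005 (units of 1/kΩ).
Current divider: I(R3) = I_in · G_k/ΣG = 15.1 × (0.4878/0.8005) = 15.1 × 0.6094 = 9.202 µA.

I ≈ 9.20 µA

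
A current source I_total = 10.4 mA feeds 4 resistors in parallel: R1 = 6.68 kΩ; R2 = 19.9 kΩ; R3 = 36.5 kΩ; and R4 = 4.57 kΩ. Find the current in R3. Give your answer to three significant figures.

I ≈ 0.639 mA

ΣG = 1/6.68 + 1/19.9 + 1/36.5 + 1/4.57 = 0.4462.
By the current-divider rule, I = I_total · G_k/ΣG = 10.4 × 0.06141 = 0.6386 mA.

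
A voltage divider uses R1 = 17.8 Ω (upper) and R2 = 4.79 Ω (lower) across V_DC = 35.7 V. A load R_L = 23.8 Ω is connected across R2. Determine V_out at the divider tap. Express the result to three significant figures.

The load sits in parallel with R2, giving an effective lower resistance R2' = R2·R_L/(R2+R_L) = 3.987 Ω.
Voltage divider with the loaded lower leg: V_out = 35.7 × 3.987/(17.8 + 3.987) = 35.7 × 0.1830 = 6.534 V.
(Unloaded it would be 7.57 V; the load pulls it down.)

V_out ≈ 6.53 V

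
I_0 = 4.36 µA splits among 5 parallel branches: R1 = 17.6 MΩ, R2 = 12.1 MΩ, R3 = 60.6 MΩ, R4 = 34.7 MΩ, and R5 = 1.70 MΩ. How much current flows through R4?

I ≈ 0.163 µA

Total conductance ΣG = 1/17.6 + 1/12.1 + 1/60.6 + 1/34.7 + 1/1.70 = 0.7730 (units of 1/MΩ).
R4 takes the fraction G_k/ΣG = 0.02882/0.7730 = 0.03728, so I = 4.36 × 0.03728 = 0.1625 µA.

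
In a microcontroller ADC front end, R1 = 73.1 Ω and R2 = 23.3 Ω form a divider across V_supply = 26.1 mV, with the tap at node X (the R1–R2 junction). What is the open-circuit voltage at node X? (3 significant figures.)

V_th ≈ 6.31 mV

Open-circuit (no load on X): V_th = V_supply · R2/(R1 + R2) = 26.1 × 23.3/(73.10 + 23.3) = 6.308 mV.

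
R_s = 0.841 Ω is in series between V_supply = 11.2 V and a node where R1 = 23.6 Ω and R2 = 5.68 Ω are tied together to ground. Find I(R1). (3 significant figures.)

I ≈ 0.401 A

Equivalent of the parallel group: R_p = 4.578 Ω.
V_A = 11.2 × 4.578/5.419 = 9.462 V.
Branch current I = V_A/R1 = 9.462/23.6 = 0.4009 A.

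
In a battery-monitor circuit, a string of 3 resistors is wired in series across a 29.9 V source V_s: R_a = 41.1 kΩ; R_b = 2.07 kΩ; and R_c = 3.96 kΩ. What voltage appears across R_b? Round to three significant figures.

V ≈ 1.31 V

ΣR = 41.1 + 2.07 + 3.96 = 47.13 kΩ.
V = V_s · R/ΣR = 29.9 × 0.04392 = 1.313 V.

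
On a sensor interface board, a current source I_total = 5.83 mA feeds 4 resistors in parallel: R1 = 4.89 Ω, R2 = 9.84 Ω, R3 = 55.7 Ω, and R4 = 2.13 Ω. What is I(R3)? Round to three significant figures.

Total conductance ΣG = 1/4.89 + 1/9.84 + 1/55.7 + 1/2.13 = 0.7936 (units of 1/Ω).
Current divider: I(R3) = I_total · G_k/ΣG = 5.83 × (0.01795/0.7936) = 5.83 × 0.02262 = 0.1319 mA.

I ≈ 0.132 mA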